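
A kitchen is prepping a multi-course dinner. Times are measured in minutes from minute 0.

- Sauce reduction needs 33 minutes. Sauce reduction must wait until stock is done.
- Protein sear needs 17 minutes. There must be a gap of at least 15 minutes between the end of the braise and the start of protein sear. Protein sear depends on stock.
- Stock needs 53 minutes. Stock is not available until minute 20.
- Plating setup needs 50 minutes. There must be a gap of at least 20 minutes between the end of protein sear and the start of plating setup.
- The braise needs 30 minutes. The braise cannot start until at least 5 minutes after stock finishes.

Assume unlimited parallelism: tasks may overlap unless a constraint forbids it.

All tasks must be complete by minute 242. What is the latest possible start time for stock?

52

Nothing follows plating setup; the deadline of minute 242 is its only limit. It must start by 242 − 50 = minute 192.
Since plating setup (must start by minute 192, minus 20-minute gap → minute 172) depends on it, protein sear must finish by minute 172. Backing off its 17-minute duration gives a latest start of minute 155.
The braise must finish before protein sear (must start by minute 155, minus 15-minute gap → minute 140). With a 30-minute duration, the braise must start by 140 − 30 = minute 110.
To finish by minute 242, sauce reduction (duration 33) must start no later than minute 209.
Stock feeds the braise (must start by minute 110, minus 5-minute gap → minute 105); protein sear (must start by minute 155); sauce reduction (must start by minute 209). Taking the minimum, stock must finish by minute 105 and start by 105 − 53 = minute 52.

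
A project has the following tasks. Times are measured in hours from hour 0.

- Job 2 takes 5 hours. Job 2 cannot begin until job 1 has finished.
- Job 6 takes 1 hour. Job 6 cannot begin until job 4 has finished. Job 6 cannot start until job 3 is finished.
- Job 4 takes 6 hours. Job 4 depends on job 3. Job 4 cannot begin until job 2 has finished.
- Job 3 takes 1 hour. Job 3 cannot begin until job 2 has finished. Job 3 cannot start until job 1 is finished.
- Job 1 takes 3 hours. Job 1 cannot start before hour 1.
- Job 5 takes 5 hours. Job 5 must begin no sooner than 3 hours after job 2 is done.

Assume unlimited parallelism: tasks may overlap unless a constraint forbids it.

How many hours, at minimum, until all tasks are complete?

After its own release at hour 1, job 1 can start at hour 1 and finishes at hour 4.
Job 2 waits on job 1 (finishes hour 4), so it starts at hour 4 and finishes at 4 + 5 = hour 9.
Job 5 waits on job 2 (finishes hour 9, plus 3-hour gap → hour 12), so it starts at hour 12 and finishes at 12 + 5 = hour 17.
Job 3 needs all of job 2 (finishes hour 9); job 1 (finishes hour 4). That puts its earliest start at hour 9; it finishes at 9 + 1 = hour 10.
Job 4 needs all of job 3 (finishes hour 10); job 2 (finishes hour 9). That puts its earliest start at hour 10; it finishes at 10 + 6 = hour 16.
Job 6 needs all of job 4 (finishes hour 16); job 3 (finishes hour 10). That puts its earliest start at hour 16; it finishes at 16 + 1 = hour 17.
All tasks are finished once the last one completes. Finish times: Job 1 at 4, Job 2 at 9, Job 3 at 10, Job 4 at 16, Job 5 at 17, Job 6 at 17. The latest is hour 17.

17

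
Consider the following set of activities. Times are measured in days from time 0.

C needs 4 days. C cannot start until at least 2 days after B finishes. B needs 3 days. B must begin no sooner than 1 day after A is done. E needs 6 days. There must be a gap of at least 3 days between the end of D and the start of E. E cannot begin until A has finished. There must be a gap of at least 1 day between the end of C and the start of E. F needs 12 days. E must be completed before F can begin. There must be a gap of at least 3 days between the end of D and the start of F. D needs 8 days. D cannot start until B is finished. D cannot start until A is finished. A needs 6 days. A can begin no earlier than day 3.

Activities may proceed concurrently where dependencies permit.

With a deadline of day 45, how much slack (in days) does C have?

7

A cannot begin until its own release at day 3. It runs from day 3 to 3 + 6 = day 9.
After A (finishes day 9, plus 1-day gap → day 10), B can start at day 10 and finishes at day 13.
C waits on B (finishes day 13, plus 2-day gap → day 15), so it starts at day 15 and finishes at 15 + 4 = day 19.

Working backward from the deadline:
F must finish by day 45; it takes 12 days, so it must start by 45 − 12 = day 33.
E feeds into F (must start by day 33); so E must finish by day 33 and therefore start by day 27.
C must finish before E (must start by day 27, minus 1-day gap → day 26). With a 4-day duration, C must start by 26 − 4 = day 22.
So C can start as early as day 15 and as late as day 22, giving 22 − 15 = 7 days of slack.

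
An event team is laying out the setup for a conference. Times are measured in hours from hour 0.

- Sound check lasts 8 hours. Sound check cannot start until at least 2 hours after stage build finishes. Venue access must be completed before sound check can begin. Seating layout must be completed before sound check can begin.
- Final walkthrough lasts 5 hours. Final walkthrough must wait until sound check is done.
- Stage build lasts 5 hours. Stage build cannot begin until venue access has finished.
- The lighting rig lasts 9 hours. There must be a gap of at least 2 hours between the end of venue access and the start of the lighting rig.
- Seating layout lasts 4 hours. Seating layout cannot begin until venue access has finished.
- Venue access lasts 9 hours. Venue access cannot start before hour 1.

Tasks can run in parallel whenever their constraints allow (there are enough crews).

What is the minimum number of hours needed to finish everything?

30

Venue access cannot begin until its own release at hour 1. It runs from hour 1 to 1 + 9 = hour 10.
After venue access (finishes hour 10), seating layout can start at hour 10 and finishes at hour 14.
The lighting rig cannot begin until venue access (finishes hour 10, plus 2-hour gap → hour 12). It runs from hour 12 to 12 + 9 = hour 21.
After venue access (finishes hour 10), stage build can start at hour 10 and finishes at hour 15.
Sound check cannot start until stage build (finishes hour 15, plus 2-hour gap → hour 17); venue access (finishes hour 10); seating layout (finishes hour 14). The controlling bound is hour 17, so sound check finishes at 17 + 8 = hour 25.
Final walkthrough cannot begin until sound check (finishes hour 25). It runs from hour 25 to 25 + 5 = hour 30.
All tasks are finished once the last one completes. Finish times: Venue access at 10, Stage build at 15, The lighting rig at 21, Seating layout at 14, Sound check at 25, Final walkthrough at 30. The latest is hour 30.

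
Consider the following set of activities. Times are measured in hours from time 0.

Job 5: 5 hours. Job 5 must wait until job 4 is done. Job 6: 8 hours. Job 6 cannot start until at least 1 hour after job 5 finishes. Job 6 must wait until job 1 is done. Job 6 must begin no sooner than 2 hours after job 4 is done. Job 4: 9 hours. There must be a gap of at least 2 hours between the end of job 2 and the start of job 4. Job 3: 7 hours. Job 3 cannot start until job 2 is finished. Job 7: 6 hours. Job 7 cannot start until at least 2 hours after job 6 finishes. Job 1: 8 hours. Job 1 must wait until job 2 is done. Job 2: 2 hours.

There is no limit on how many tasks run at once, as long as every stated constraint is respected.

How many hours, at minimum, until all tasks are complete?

Job 2 can start immediately at hour 0; it finishes at hour 2.
Job 4 waits on job 2 (finishes hour 2, plus 2-hour gap → hour 4), so it starts at hour 4 and finishes at 4 + 9 = hour 13.
After job 4 (finishes hour 13), job 5 can start at hour 13 and finishes at hour 18.
Job 3 waits on job 2 (finishes hour 2), so it starts at hour 2 and finishes at 2 + 7 = hour 9.
Job 1 cannot begin until job 2 (finishes hour 2). It runs from hour 2 to 2 + 8 = hour 10.
For job 6: job 5 (finishes hour 18, plus 1-hour gap → hour 19); job 1 (finishes hour 10); job 4 (finishes hour 13, plus 2-hour gap → hour 15). Taking the maximum gives a start of hour 19, and it finishes at 19 + 8 = hour 27.
After job 6 (finishes hour 27, plus 2-hour gap → hour 29), job 7 can start at hour 29 and finishes at hour 35.
All tasks are finished once the last one completes. Finish times: Job 1 at 10, Job 2 at 2, Job 3 at 9, Job 4 at 13, Job 5 at 18, Job 6 at 27, Job 7 at 35. The latest is hour 35.

35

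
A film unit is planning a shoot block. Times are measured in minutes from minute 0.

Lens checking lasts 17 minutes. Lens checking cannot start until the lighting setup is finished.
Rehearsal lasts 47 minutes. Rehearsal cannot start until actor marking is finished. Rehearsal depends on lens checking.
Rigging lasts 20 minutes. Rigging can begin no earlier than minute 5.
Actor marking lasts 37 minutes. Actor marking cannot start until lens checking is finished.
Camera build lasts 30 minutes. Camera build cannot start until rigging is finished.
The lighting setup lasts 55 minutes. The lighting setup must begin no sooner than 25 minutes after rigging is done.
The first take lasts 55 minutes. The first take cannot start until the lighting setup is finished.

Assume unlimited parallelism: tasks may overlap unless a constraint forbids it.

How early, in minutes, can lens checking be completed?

After its own release at minute 5, rigging can start at minute 5 and finishes at minute 25.
After rigging (finishes minute 25, plus 25-minute gap → minute 50), the lighting setup can start at minute 50 and finishes at minute 105.
Lens checking waits on the lighting setup (finishes minute 105), so it starts at minute 105 and finishes at 105 + 17 = minute 122.

122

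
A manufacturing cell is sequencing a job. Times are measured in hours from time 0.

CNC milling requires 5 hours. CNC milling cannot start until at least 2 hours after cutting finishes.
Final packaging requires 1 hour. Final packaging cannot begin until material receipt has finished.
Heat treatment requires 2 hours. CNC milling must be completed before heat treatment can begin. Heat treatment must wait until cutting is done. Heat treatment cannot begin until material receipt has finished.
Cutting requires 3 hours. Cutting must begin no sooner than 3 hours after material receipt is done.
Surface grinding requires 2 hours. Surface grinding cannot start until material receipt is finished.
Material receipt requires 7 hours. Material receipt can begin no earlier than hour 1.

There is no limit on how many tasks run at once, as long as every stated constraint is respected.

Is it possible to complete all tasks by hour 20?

No

Material receipt waits on its own release at hour 1, so it starts at hour 1 and finishes at 1 + 7 = hour 8.
After material receipt (finishes hour 8), final packaging can start at hour 8 and finishes at hour 9.
Surface grinding waits on material receipt (finishes hour 8), so it starts at hour 8 and finishes at 8 + 2 = hour 10.
After material receipt (finishes hour 8, plus 3-hour gap → hour 11), cutting can start at hour 11 and finishes at hour 14.
CNC milling waits on cutting (finishes hour 14, plus 2-hour gap → hour 16), so it starts at hour 16 and finishes at 16 + 5 = hour 21.
For heat treatment: CNC milling (finishes hour 21); cutting (finishes hour 14); material receipt (finishes hour 8). Taking the maximum gives a start of hour 21, and it finishes at 21 + 2 = hour 23.
The earliest everything can be done is hour 23, which is after the deadline of 20, so it is not possible.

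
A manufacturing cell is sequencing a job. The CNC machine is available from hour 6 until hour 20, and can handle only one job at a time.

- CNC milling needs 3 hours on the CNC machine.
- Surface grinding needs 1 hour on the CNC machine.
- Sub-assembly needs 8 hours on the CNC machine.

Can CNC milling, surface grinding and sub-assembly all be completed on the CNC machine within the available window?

Yes

The CNC machine window is 20 − 6 = 14 hours.
Running back to back, the jobs need 3 + 1 + 8 = 12 hours on the CNC machine.
Since 12 ≤ 14, they fit within the window.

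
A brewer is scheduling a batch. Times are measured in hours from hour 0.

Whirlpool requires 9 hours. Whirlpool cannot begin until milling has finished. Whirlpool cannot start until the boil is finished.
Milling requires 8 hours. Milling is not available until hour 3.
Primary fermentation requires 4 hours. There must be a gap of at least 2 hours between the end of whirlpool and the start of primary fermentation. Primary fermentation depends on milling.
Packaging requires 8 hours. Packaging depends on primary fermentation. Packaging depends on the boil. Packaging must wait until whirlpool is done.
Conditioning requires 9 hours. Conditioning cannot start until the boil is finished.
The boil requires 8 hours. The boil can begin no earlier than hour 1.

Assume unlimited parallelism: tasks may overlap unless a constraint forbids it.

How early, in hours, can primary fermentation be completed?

26

The boil waits on its own release at hour 1, so it starts at hour 1 and finishes at 1 + 8 = hour 9.
Milling waits on its own release at hour 3, so it starts at hour 3 and finishes at 3 + 8 = hour 11.
For whirlpool: milling (finishes hour 11); the boil (finishes hour 9). Taking the maximum gives a start of hour 11, and it finishes at 11 + 9 = hour 20.
Primary fermentation needs all of whirlpool (finishes hour 20, plus 2-hour gap → hour 22); milling (finishes hour 11). That puts its earliest start at hour 22; it finishes at 22 + 4 = hour 26.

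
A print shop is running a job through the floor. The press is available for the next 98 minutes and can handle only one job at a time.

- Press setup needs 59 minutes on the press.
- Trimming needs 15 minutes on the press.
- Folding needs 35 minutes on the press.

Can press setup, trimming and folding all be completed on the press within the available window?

No

Running back to back, the jobs need 59 + 15 + 35 = 109 minutes on the press.
Since 109 > 98, they cannot all fit.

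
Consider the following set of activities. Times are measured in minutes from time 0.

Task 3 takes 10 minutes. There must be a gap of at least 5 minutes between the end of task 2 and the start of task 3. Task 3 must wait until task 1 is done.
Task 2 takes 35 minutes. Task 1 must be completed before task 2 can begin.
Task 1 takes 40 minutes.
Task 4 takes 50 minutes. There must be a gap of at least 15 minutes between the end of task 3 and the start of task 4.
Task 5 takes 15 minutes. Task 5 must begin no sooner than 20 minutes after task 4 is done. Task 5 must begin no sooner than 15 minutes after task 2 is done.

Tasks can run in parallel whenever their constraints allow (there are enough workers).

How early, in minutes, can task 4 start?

Nothing blocks task 1, so it runs from minute 0 to minute 40.
Task 2 cannot begin until task 1 (finishes minute 40). It runs from minute 40 to 40 + 35 = minute 75.
Task 3 needs all of task 2 (finishes minute 75, plus 5-minute gap → minute 80); task 1 (finishes minute 40). That puts its earliest start at minute 80; it finishes at 80 + 10 = minute 90.
Task 4 waits on task 3 (finishes minute 90, plus 15-minute gap → minute 105), so the earliest it can start is minute 105.

105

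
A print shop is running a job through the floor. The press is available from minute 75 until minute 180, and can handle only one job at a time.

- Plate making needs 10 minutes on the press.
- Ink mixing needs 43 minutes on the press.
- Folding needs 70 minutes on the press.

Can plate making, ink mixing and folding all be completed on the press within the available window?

No

The press window is 180 − 75 = 105 minutes.
Running back to back, the jobs need 10 + 43 + 70 = 123 minutes on the press.
Since 123 > 105, they cannot all fit.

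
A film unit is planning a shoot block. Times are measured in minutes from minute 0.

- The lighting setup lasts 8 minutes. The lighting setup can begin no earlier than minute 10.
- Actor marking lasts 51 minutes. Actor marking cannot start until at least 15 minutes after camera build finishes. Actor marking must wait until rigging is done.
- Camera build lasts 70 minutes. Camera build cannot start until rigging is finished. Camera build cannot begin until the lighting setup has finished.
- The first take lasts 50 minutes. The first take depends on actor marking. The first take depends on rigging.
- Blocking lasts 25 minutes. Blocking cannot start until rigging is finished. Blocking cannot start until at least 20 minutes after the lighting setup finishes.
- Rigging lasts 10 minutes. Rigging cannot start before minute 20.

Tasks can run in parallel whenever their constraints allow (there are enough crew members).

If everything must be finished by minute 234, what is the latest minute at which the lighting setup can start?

To finish by minute 234, the first take (duration 50) must start no later than minute 184.
Since the first take (must start by minute 184) depends on it, actor marking must finish by minute 184. Backing off its 51-minute duration gives a latest start of minute 133.
Since actor marking (must start by minute 133, minus 15-minute gap → minute 118) depends on it, camera build must finish by minute 118. Backing off its 70-minute duration gives a latest start of minute 48.
Blocking has no dependents, so it just needs to finish by minute 234. Starting by 234 − 25 = minute 209 achieves that.
The lighting setup feeds camera build (must start by minute 48); blocking (must start by minute 209, minus 20-minute gap → minute 189). Taking the minimum, the lighting setup must finish by minute 48 and start by 48 − 8 = minute 40.

40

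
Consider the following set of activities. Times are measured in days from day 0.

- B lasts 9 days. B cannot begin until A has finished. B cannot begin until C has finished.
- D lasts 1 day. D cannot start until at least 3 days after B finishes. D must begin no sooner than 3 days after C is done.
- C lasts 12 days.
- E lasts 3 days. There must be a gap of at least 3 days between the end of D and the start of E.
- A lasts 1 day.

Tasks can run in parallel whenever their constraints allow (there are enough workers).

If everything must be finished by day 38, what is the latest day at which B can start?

19

E has no dependents, so it just needs to finish by day 38. Starting by 38 − 3 = day 35 achieves that.
Since E (must start by day 35, minus 3-day gap → day 32) depends on it, D must finish by day 32. Backing off its 1-day duration gives a latest start of day 31.
Since D (must start by day 31, minus 3-day gap → day 28) depends on it, B must finish by day 28. Backing off its 9-day duration gives a latest start of day 19.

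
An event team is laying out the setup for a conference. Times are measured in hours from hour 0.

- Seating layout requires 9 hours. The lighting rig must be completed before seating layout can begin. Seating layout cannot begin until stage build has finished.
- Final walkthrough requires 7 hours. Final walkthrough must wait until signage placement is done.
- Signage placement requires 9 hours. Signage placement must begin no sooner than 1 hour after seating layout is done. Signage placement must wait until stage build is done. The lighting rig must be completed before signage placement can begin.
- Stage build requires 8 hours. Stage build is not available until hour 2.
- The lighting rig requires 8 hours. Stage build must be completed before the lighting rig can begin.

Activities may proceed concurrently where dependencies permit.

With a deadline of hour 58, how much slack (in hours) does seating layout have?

14

Stage build cannot begin until its own release at hour 2. It runs from hour 2 to 2 + 8 = hour 10.
After stage build (finishes hour 10), the lighting rig can start at hour 10 and finishes at hour 18.
For seating layout: the lighting rig (finishes hour 18); stage build (finishes hour 10). Taking the maximum gives a start of hour 18, and it finishes at 18 + 9 = hour 27.

Working backward from the deadline:
Final walkthrough has no dependents, so it just needs to finish by hour 58. Starting by 58 − 7 = hour 51 achieves that.
Signage placement has to be done before final walkthrough (must start by hour 51). That means finishing by hour 51, i.e. starting by 51 − 9 = hour 42.
Seating layout has to be done before signage placement (must start by hour 42, minus 1-hour gap → hour 41). That means finishing by hour 41, i.e. starting by 41 − 9 = hour 32.
So seating layout can start as early as hour 18 and as late as hour 32, giving 32 − 18 = 14 hours of slack.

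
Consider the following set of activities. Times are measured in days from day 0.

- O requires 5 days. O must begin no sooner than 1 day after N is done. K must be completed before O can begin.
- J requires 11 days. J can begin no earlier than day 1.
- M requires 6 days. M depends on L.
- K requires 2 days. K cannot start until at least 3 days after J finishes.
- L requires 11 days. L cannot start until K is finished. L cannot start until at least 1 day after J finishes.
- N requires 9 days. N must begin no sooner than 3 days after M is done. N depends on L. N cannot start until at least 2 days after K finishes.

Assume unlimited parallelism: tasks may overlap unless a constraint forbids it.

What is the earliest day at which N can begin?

After its own release at day 1, J can start at day 1 and finishes at day 12.
After J (finishes day 12, plus 3-day gap → day 15), K can start at day 15 and finishes at day 17.
L has to wait for K (finishes day 17); J (finishes day 12, plus 1-day gap → day 13). The latest of these is day 17, so L runs day 17 to 17 + 11 = day 28.
M waits on L (finishes day 28), so it starts at day 28 and finishes at 28 + 6 = day 34.
N waits on M (finishes day 34, plus 3-day gap → day 37); L (finishes day 28); K (finishes day 17, plus 2-day gap → day 19). The latest of these is day 37, which is the earliest N can start.

37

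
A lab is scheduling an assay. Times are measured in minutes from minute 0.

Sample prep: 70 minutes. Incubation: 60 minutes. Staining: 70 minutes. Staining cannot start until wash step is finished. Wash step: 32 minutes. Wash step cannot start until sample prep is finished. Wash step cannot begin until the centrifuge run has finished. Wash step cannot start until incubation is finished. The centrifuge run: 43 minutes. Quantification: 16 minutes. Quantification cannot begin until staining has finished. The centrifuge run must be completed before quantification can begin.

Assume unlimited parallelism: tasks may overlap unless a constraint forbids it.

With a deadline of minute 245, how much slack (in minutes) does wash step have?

The centrifuge run has no prerequisites, so it starts at minute 0 and finishes at minute 43.
Incubation has no prerequisites, so it starts at minute 0 and finishes at minute 60.
Sample prep can start immediately at minute 0; it finishes at minute 70.
Wash step has to wait for sample prep (finishes minute 70); the centrifuge run (finishes minute 43); incubation (finishes minute 60). The latest of these is minute 70, so wash step runs minute 70 to 70 + 32 = minute 102.

Working backward from the deadline:
Quantification has no dependents, so it just needs to finish by minute 245. Starting by 245 − 16 = minute 229 achieves that.
Staining has to be done before quantification (must start by minute 229). That means finishing by minute 229, i.e. starting by 229 − 70 = minute 159.
Wash step has to be done before staining (must start by minute 159). That means finishing by minute 159, i.e. starting by 159 − 32 = minute 127.
So wash step can start as early as minute 70 and as late as minute 127, giving 127 − 70 = 57 minutes of slack.

57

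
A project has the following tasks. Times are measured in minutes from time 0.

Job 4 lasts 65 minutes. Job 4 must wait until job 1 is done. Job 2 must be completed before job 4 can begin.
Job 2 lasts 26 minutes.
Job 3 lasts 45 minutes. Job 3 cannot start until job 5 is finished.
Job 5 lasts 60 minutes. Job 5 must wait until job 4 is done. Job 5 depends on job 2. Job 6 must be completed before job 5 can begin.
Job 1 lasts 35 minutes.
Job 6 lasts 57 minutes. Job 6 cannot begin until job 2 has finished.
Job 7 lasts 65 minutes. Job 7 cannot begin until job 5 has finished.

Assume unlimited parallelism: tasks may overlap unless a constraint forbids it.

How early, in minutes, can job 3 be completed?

205

Job 2 can start immediately at minute 0; it finishes at minute 26.
After job 2 (finishes minute 26), job 6 can start at minute 26 and finishes at minute 83.
Job 1 can start immediately at minute 0; it finishes at minute 35.
Job 4 has to wait for job 1 (finishes minute 35); job 2 (finishes minute 26). The latest of these is minute 35, so job 4 runs minute 35 to 35 + 65 = minute 100.
Job 5 needs all of job 4 (finishes minute 100); job 2 (finishes minute 26); job 6 (finishes minute 83). That puts its earliest start at minute 100; it finishes at 100 + 60 = minute 160.
Job 3 waits on job 5 (finishes minute 160), so it starts at minute 160 and finishes at 160 + 45 = minute 205.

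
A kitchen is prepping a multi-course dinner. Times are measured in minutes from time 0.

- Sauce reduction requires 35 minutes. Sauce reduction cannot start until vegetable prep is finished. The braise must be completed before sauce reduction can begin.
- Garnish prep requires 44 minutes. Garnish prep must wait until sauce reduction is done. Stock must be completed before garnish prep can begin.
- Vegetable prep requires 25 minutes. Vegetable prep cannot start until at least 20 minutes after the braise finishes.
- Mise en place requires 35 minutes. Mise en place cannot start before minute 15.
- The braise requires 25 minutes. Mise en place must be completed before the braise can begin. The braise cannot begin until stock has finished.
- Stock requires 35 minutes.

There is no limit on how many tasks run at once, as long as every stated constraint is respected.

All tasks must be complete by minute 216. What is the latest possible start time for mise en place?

32

Nothing follows garnish prep; the deadline of minute 216 is its only limit. It must start by 216 − 44 = minute 172.
Sauce reduction must finish before garnish prep (must start by minute 172). With a 35-minute duration, sauce reduction must start by 172 − 35 = minute 137.
Since sauce reduction (must start by minute 137) depends on it, vegetable prep must finish by minute 137. Backing off its 25-minute duration gives a latest start of minute 112.
For the braise: vegetable prep (must start by minute 112, minus 20-minute gap → minute 92); sauce reduction (must start by minute 137). The most restrictive is minute 92; with a 25-minute duration, the braise must start by minute 67.
Mise en place has to be done before the braise (must start by minute 67). That means finishing by minute 67, i.e. starting by 67 − 35 = minute 32.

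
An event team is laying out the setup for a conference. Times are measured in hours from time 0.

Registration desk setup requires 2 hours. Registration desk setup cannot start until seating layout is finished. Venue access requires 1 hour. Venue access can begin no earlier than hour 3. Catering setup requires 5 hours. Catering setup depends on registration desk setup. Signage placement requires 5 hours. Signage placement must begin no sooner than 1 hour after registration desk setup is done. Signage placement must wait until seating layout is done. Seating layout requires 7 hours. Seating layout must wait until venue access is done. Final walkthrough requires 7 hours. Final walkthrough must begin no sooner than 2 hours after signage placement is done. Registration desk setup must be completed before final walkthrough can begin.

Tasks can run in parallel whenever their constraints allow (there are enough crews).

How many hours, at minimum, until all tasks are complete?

After its own release at hour 3, venue access can start at hour 3 and finishes at hour 4.
Seating layout cannot begin until venue access (finishes hour 4). It runs from hour 4 to 4 + 7 = hour 11.
Registration desk setup waits on seating layout (finishes hour 11), so it starts at hour 11 and finishes at 11 + 2 = hour 13.
Catering setup waits on registration desk setup (finishes hour 13), so it starts at hour 13 and finishes at 13 + 5 = hour 18.
Signage placement cannot start until registration desk setup (finishes hour 13, plus 1-hour gap → hour 14); seating layout (finishes hour 11). The controlling bound is hour 14, so signage placement finishes at 14 + 5 = hour 19.
Final walkthrough cannot start until signage placement (finishes hour 19, plus 2-hour gap → hour 21); registration desk setup (finishes hour 13). The controlling bound is hour 21, so final walkthrough finishes at 21 + 7 = hour 28.
All tasks are finished once the last one completes. Finish times: Venue access at 4, Seating layout at 11, Registration desk setup at 13, Signage placement at 19, Catering setup at 18, Final walkthrough at 28. The latest is hour 28.

28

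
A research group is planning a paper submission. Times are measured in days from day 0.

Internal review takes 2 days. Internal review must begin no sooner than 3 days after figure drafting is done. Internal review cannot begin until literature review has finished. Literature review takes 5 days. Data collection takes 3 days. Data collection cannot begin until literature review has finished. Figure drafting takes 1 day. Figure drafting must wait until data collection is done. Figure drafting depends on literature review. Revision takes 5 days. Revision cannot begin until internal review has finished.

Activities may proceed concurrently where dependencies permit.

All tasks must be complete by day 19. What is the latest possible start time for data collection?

5

Revision must finish by day 19; it takes 5 days, so it must start by 19 − 5 = day 14.
Internal review must finish before revision (must start by day 14). With a 2-day duration, internal review must start by 14 − 2 = day 12.
Since internal review (must start by day 12, minus 3-day gap → day 9) depends on it, figure drafting must finish by day 9. Backing off its 1-day duration gives a latest start of day 8.
Data collection feeds into figure drafting (must start by day 8); so data collection must finish by day 8 and therefore start by day 5.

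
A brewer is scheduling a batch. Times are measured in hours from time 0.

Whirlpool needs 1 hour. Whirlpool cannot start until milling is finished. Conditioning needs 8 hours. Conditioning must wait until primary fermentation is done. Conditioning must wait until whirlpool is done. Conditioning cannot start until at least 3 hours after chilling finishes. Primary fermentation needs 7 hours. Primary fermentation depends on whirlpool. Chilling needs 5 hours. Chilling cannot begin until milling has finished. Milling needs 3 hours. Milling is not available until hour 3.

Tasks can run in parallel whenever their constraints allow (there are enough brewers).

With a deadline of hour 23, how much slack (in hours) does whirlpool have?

Milling waits on its own release at hour 3, so it starts at hour 3 and finishes at 3 + 3 = hour 6.
Whirlpool cannot begin until milling (finishes hour 6). It runs from hour 6 to 6 + 1 = hour 7.

Working backward from the deadline:
To finish by hour 23, conditioning (duration 8) must start no later than hour 15.
Primary fermentation must finish before conditioning (must start by hour 15). With a 7-hour duration, primary fermentation must start by 15 − 7 = hour 8.
For whirlpool: primary fermentation (must start by hour 8); conditioning (must start by hour 15). The most restrictive is hour 8; with a 1-hour duration, whirlpool must start by hour 7.
So whirlpool can start as early as hour 6 and as late as hour 7, giving 7 − 6 = 1 hour of slack.

1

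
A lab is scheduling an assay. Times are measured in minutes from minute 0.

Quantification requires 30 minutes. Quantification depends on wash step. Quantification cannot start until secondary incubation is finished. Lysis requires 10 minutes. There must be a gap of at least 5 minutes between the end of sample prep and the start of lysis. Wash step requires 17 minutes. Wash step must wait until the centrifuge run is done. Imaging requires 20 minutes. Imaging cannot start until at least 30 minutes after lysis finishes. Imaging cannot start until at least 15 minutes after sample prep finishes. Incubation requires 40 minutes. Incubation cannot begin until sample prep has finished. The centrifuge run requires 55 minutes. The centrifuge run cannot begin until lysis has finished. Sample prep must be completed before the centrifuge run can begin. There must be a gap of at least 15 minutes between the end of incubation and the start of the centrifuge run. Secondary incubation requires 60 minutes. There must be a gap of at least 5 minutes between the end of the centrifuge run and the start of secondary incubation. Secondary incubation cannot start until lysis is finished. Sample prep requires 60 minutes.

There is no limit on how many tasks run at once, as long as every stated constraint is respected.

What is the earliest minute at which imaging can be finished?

Sample prep has no prerequisites, so it starts at minute 0 and finishes at minute 60.
Lysis cannot begin until sample prep (finishes minute 60, plus 5-minute gap → minute 65). It runs from minute 65 to 65 + 10 = minute 75.
Imaging has to wait for lysis (finishes minute 75, plus 30-minute gap → minute 105); sample prep (finishes minute 60, plus 15-minute gap → minute 75). The latest of these is minute 105, so imaging runs minute 105 to 105 + 20 = minute 125.

125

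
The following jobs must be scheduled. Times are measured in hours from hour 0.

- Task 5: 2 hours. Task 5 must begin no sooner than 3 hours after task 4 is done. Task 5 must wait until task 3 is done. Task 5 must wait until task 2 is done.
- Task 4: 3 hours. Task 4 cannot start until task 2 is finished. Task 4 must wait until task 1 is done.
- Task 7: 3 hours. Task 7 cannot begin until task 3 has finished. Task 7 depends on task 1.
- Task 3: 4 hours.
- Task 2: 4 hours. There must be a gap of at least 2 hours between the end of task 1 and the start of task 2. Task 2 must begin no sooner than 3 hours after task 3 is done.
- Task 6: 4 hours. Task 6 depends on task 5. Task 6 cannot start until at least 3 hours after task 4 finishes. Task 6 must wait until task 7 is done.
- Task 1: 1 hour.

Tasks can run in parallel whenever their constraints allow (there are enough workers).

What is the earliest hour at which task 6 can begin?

Task 3 can start immediately at hour 0; it finishes at hour 4.
Task 1 has no prerequisites, so it starts at hour 0 and finishes at hour 1.
For task 7: task 3 (finishes hour 4); task 1 (finishes hour 1). Taking the maximum gives a start of hour 4, and it finishes at 4 + 3 = hour 7.
Task 2 needs all of task 1 (finishes hour 1, plus 2-hour gap → hour 3); task 3 (finishes hour 4, plus 3-hour gap → hour 7). That puts its earliest start at hour 7; it finishes at 7 + 4 = hour 11.
Task 4 cannot start until task 2 (finishes hour 11); task 1 (finishes hour 1). The controlling bound is hour 11, so task 4 finishes at 11 + 3 = hour 14.
Task 5 needs all of task 4 (finishes hour 14, plus 3-hour gap → hour 17); task 3 (finishes hour 4); task 2 (finishes hour 11). That puts its earliest start at hour 17; it finishes at 17 + 2 = hour 19.
Task 6 waits on task 5 (finishes hour 19); task 4 (finishes hour 14, plus 3-hour gap → hour 17); task 7 (finishes hour 7). The latest of these is hour 19, which is the earliest task 6 can start.

19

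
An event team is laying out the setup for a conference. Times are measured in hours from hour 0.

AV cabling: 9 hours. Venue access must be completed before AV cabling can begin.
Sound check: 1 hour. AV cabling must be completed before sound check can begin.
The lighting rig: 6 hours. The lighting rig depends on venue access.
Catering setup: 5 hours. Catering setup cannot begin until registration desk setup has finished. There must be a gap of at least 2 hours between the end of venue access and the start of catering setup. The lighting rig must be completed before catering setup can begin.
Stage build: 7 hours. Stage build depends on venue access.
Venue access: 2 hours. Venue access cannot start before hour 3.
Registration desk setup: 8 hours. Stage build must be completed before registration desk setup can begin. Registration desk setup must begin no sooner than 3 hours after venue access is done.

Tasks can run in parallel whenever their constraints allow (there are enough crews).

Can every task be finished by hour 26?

Yes

After its own release at hour 3, venue access can start at hour 3 and finishes at hour 5.
AV cabling waits on venue access (finishes hour 5), so it starts at hour 5 and finishes at 5 + 9 = hour 14.
After AV cabling (finishes hour 14), sound check can start at hour 14 and finishes at hour 15.
The lighting rig cannot begin until venue access (finishes hour 5). It runs from hour 5 to 5 + 6 = hour 11.
Stage build cannot begin until venue access (finishes hour 5). It runs from hour 5 to 5 + 7 = hour 12.
Registration desk setup needs all of stage build (finishes hour 12); venue access (finishes hour 5, plus 3-hour gap → hour 8). That puts its earliest start at hour 12; it finishes at 12 + 8 = hour 20.
Catering setup has to wait for registration desk setup (finishes hour 20); venue access (finishes hour 5, plus 2-hour gap → hour 7); the lighting rig (finishes hour 11). The latest of these is hour 20, so catering setup runs hour 20 to 20 + 5 = hour 25.
Every task is finished by hour 25, which is no later than the deadline of 26, so the schedule is feasible.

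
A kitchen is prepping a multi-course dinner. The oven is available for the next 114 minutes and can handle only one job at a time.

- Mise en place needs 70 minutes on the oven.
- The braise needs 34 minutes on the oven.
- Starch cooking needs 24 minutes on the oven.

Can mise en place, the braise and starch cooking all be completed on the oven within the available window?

No

Running back to back, the jobs need 70 + 34 + 24 = 128 minutes on the oven.
Since 128 > 114, they cannot all fit.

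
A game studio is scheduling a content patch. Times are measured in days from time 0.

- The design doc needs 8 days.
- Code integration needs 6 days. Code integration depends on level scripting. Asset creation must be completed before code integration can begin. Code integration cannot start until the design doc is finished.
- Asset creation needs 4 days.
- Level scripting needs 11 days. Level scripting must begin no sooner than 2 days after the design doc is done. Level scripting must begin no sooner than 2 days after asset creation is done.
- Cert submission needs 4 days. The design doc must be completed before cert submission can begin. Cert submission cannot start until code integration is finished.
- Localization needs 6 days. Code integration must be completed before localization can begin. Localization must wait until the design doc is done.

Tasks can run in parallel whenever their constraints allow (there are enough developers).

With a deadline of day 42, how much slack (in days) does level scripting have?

Asset creation has no prerequisites, so it starts at day 0 and finishes at day 4.
The design doc can start immediately at day 0; it finishes at day 8.
For level scripting: the design doc (finishes day 8, plus 2-day gap → day 10); asset creation (finishes day 4, plus 2-day gap → day 6). Taking the maximum gives a start of day 10, and it finishes at 10 + 11 = day 21.

Working backward from the deadline:
Localization has no dependents, so it just needs to finish by day 42. Starting by 42 − 6 = day 36 achieves that.
To finish by day 42, cert submission (duration 4) must start no later than day 38.
Code integration has several dependents: localization (must start by day 36); cert submission (must start by day 38). The earliest of those limits is day 36, so code integration must start by 36 − 6 = day 30.
Since code integration (must start by day 30) depends on it, level scripting must finish by day 30. Backing off its 11-day duration gives a latest start of day 19.
So level scripting can start as early as day 10 and as late as day 19, giving 19 − 10 = 9 days of slack.

9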